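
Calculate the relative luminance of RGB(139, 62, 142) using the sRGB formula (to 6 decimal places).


Linearize each channel (sRGB transfer function): c = v/255; c_lin = c/12.92 if c ≤ 0.04045, else ((c+0.055)/1.055)^2.4
  R: 139/255 ≈ 0.545098 > 0.04045 → ((0.545098+0.055)/1.055)^2.4 ≈ 0.258183
  G: 62/255 ≈ 0.243137 > 0.04045 → ((0.243137+0.055)/1.055)^2.4 ≈ 0.048172
  B: 142/255 ≈ 0.556863 > 0.04045 → ((0.556863+0.055)/1.055)^2.4 ≈ 0.270498
R_lin = 0.258183, G_lin = 0.048172, B_lin = 0.270498
L = 0.2126×R + 0.7152×G + 0.0722×B
L = 0.2126×0.258183 + 0.7152×0.048172 + 0.0722×0.270498
L ≈ 0.108872


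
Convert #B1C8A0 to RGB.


B1 → 177 (R)
C8 → 200 (G)
A0 → 160 (B)
= RGB(177, 200, 160)


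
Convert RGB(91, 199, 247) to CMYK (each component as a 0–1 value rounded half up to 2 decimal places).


R'=91/255≈0.3569, G'=199/255≈0.7804, B'=247/255≈0.9686
K = 1 - max(R',G',B') = 1 - 247/255 = 8/255 = 0.03137… → 0.03
(1-R'-K)/(1-K) simplifies to (max-R)/max with max = 247:
C = (247-91)/247 = 156/247 = 0.63157… → 0.63
M = (247-199)/247 = 48/247 = 0.19433… → 0.19
Y = (247-247)/247 = 0/247 = 0 → 0.00
= CMYK(0.63, 0.19, 0.00, 0.03)


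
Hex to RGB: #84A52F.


84 → 132 (R)
A5 → 165 (G)
2F → 47 (B)
= RGB(132, 165, 47)


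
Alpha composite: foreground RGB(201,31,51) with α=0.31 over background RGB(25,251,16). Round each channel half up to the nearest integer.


C = α×F + (1-α)×B, with 1-α = 0.69
R: 0.31×201 + 0.69×25 = 62.31 + 17.25 = 79.56 → 80
G: 0.31×31 + 0.69×251 = 9.61 + 173.19 = 182.80 → 183
B: 0.31×51 + 0.69×16 = 15.81 + 11.04 = 26.85 → 27
= RGB(80, 183, 27)


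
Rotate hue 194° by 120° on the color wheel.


New hue = (H + rotation) mod 360
New hue = (194 + 120) mod 360
= 314 mod 360
= 314°


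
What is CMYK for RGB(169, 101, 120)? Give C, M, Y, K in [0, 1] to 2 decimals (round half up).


R'=169/255≈0.6627, G'=101/255≈0.3961, B'=120/255≈0.4706
K = 1 - max(R',G',B') = 1 - 169/255 = 86/255 = 0.33725… → 0.34
(1-R'-K)/(1-K) simplifies to (max-R)/max with max = 169:
C = (169-169)/169 = 0/169 = 0 → 0.00
M = (169-101)/169 = 68/169 = 0.40236… → 0.40
Y = (169-120)/169 = 49/169 = 0.28994… → 0.29
= CMYK(0.00, 0.40, 0.29, 0.34)


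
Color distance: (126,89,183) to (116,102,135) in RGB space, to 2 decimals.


d = √[(R₁-R₂)² + (G₁-G₂)² + (B₁-B₂)²]
d = √[(126-116)² + (89-102)² + (183-135)²]
d = √[100 + 169 + 2304]
d = √2573
d ≈ 50.72


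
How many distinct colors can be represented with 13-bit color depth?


Colors = 2^bits = 2^13
= 8,192 colors


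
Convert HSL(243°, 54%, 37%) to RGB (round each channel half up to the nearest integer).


H=243°, S=0.54, L=0.37
C = (1-|2L-1|)×S = (1-|-0.26|)×0.54 = 0.3996
H' = H/60 = 243/60 ≈ 4.0500; X = C×(1-|H' mod 2 - 1|) = 0.01998
m = L - C/2 = 0.37 - 0.1998 = 0.1702
Sector ⌊H'⌋ = 4 → (R',G',B') = (0.01998, 0.0, 0.3996)
RGB = ((R'+m)×255, (G'+m)×255, (B'+m)×255) = (48.4959, 43.401, 145.299)
Round half up → RGB(48, 43, 145)


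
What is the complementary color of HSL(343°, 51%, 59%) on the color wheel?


Complement = opposite side of color wheel = hue + 180°
H' = (343 + 180) mod 360 = 163°
S and L unchanged.
= HSL(163°, 51%, 59%)


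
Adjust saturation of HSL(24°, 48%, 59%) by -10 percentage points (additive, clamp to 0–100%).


Original S = 48%
Adjustment = -10 percentage points
New S = 48 + (-10) = 38
Clamp to [0, 100] → 38
= HSL(24°, 38%, 59%)


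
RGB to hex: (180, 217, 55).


R = 180 → B4 (hex)
G = 217 → D9 (hex)
B = 55 → 37 (hex)
Hex = #B4D937


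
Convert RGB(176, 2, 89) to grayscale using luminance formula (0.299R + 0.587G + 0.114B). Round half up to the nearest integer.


Gray = 0.299×R + 0.587×G + 0.114×B
Gray = 0.299×176 + 0.587×2 + 0.114×89
Gray = 52.624 + 1.174 + 10.146
Gray = 63.944 → round half up → 64
Gray = 64


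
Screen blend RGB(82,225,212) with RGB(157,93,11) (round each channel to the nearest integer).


Screen: C = 255 - (255-A)×(255-B)/255, rounded to nearest integer
R: 255 - (255-82)×(255-157)/255 = 255 - 16954/255 ≈ 255 - 66.486 = 188.514 → 189
G: 255 - (255-225)×(255-93)/255 = 255 - 4860/255 ≈ 255 - 19.059 = 235.941 → 236
B: 255 - (255-212)×(255-11)/255 = 255 - 10492/255 ≈ 255 - 41.145 = 213.855 → 214
= RGB(189, 236, 214)


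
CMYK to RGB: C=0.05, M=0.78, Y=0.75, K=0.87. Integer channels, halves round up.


R = 255 × (1-C) × (1-K) = 255 × 0.95 × 0.13 = 31.4925 → 31
G = 255 × (1-M) × (1-K) = 255 × 0.22 × 0.13 = 7.293 → 7
B = 255 × (1-Y) × (1-K) = 255 × 0.25 × 0.13 = 8.2875 → 8
= RGB(31, 7, 8)


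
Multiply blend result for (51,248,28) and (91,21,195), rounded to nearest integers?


Multiply: C = A×B/255, rounded to nearest integer
R: 51×91/255 = 4641/255 ≈ 18.200 → 18
G: 248×21/255 = 5208/255 ≈ 20.424 → 20
B: 28×195/255 = 5460/255 ≈ 21.412 → 21
= RGB(18, 20, 21)


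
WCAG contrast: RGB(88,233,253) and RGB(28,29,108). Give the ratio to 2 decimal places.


Linearize each sRGB channel c=v/255: c/12.92 if c ≤ 0.04045 else ((c+0.055)/1.055)^2.4
L = 0.2126×R_lin + 0.7152×G_lin + 0.0722×B_lin
Color 1 (88,233,253):
  R=88: 88/255≈0.3451 > 0.04045 → ((0.3451+0.055)/1.055)^2.4 ≈ 0.09759
  G=233: 233/255≈0.9137 > 0.04045 → ((0.9137+0.055)/1.055)^2.4 ≈ 0.81485
  B=253: 253/255≈0.9922 > 0.04045 → ((0.9922+0.055)/1.055)^2.4 ≈ 0.98225
  L1 = 0.2126×0.09759 + 0.7152×0.81485 + 0.0722×0.98225 ≈ 0.67444
Color 2 (28,29,108):
  R=28: 28/255≈0.1098 > 0.04045 → ((0.1098+0.055)/1.055)^2.4 ≈ 0.01161
  G=29: 29/255≈0.1137 > 0.04045 → ((0.1137+0.055)/1.055)^2.4 ≈ 0.01229
  B=108: 108/255≈0.4235 > 0.04045 → ((0.4235+0.055)/1.055)^2.4 ≈ 0.14996
  L2 = 0.2126×0.01161 + 0.7152×0.01229 + 0.0722×0.14996 ≈ 0.02208
Lighter = 0.67444, Darker = 0.02208
Ratio = (L_lighter + 0.05) / (L_darker + 0.05)
Ratio = (0.67444 + 0.05) / (0.02208 + 0.05) = 0.72444 / 0.07208 ≈ 10.0501
Ratio ≈ 10.05:1


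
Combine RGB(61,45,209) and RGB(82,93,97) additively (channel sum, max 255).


Additive: each channel = min(255, C₁+C₂)
R: 61+82 = 143 → 143
G: 45+93 = 138 → 138
B: 209+97 = 306 → 255
= RGB(143, 138, 255)


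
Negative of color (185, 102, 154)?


Invert: (255-R, 255-G, 255-B)
R: 255-185 = 70
G: 255-102 = 153
B: 255-154 = 101
= RGB(70, 153, 101)


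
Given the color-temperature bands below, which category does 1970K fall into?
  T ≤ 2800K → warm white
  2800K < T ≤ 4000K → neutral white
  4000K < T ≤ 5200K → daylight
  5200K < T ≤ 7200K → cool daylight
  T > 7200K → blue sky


Temperature: 1970K
1970K ≤ 2800K → warm white
Classification: warm white


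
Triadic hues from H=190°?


Triadic: equally spaced at 120° intervals
H1 = 190°
H2 = (190 + 120) mod 360 = 310°
H3 = (190 + 240) mod 360 = 70°
Triadic = 190°, 310°, 70°


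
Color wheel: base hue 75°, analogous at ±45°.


Base hue: 75°
Left analog: (75 - 45) mod 360 = 30°
Right analog: (75 + 45) mod 360 = 120°
Analogous hues = 30° and 120°


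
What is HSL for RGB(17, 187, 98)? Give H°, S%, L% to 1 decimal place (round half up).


Normalize: R'=17/255≈0.0667, G'=187/255≈0.7333, B'=98/255≈0.3843
Max=187/255, Min=17/255, Δ=Max-Min=170/255
L = (Max+Min)/2 = (187+17)/510 = 204/510 = 0.4 → L = 40.0%
L ≤ 0.5 → S = Δ/(Max+Min) = 170/(187+17) = 170/204 = 0.83333… → S = 83.3%
(the 1/255 factors cancel in S and H, so raw channel differences can be used)
Max is G' → H = 60 × ((B-R)/Δ + 2) = 60 × ((98-17)/170 + 2)
  81/170 + 2 = 0.4764… + 2 = 2.4764…
  H = 60 × 2.4764… = 148.588…° → H = 148.6°
= HSL(148.6°, 83.3%, 40.0%)


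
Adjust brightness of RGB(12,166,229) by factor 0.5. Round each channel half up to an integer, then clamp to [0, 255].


Multiply each channel by 0.5, round half up, clamp to [0, 255]
R: 12×0.5 = 6
G: 166×0.5 = 83
B: 229×0.5 = 114.5 → round → 115
= RGB(6, 83, 115)


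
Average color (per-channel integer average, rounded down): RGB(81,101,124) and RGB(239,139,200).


Midpoint: each channel = ⌊(C₁+C₂)/2⌋
R: ⌊(81+239)/2⌋ = 160
G: ⌊(101+139)/2⌋ = 120
B: ⌊(124+200)/2⌋ = 162
= RGB(160, 120, 162)


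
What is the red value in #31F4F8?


Color: #31F4F8
R = 31 = 49
G = F4 = 244
B = F8 = 248
Red = 49


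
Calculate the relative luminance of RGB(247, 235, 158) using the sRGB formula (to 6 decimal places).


Linearize each channel (sRGB transfer function): c = v/255; c_lin = c/12.92 if c ≤ 0.04045, else ((c+0.055)/1.055)^2.4
  R: 247/255 ≈ 0.968627 > 0.04045 → ((0.968627+0.055)/1.055)^2.4 ≈ 0.930111
  G: 235/255 ≈ 0.921569 > 0.04045 → ((0.921569+0.055)/1.055)^2.4 ≈ 0.830770
  B: 158/255 ≈ 0.619608 > 0.04045 → ((0.619608+0.055)/1.055)^2.4 ≈ 0.341914
R_lin = 0.930111, G_lin = 0.830770, B_lin = 0.341914
L = 0.2126×R + 0.7152×G + 0.0722×B
L = 0.2126×0.930111 + 0.7152×0.830770 + 0.0722×0.341914
L ≈ 0.816594


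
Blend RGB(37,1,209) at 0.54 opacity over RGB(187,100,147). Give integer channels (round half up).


C = α×F + (1-α)×B, with 1-α = 0.46
R: 0.54×37 + 0.46×187 = 19.98 + 86.02 = 106.00 → 106
G: 0.54×1 + 0.46×100 = 0.54 + 46.00 = 46.54 → 47
B: 0.54×209 + 0.46×147 = 112.86 + 67.62 = 180.48 → 180
= RGB(106, 47, 180)


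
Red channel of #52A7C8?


Color: #52A7C8
R = 52 = 82
G = A7 = 167
B = C8 = 200
Red = 82


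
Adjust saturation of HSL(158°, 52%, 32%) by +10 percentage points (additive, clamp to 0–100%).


Original S = 52%
Adjustment = +10 percentage points
New S = 52 + (10) = 62
Clamp to [0, 100] → 62
= HSL(158°, 62%, 32%)


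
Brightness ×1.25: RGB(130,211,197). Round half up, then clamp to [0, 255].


Multiply each channel by 1.25, round half up, clamp to [0, 255]
R: 130×1.25 = 162.5 → round → 163
G: 211×1.25 = 263.75 → round → 264 → clamp → 255
B: 197×1.25 = 246.25 → round → 246
= RGB(163, 255, 246)


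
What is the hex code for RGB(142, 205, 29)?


R = 142 → 8E (hex)
G = 205 → CD (hex)
B = 29 → 1D (hex)
Hex = #8ECD1D


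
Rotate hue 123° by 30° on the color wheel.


New hue = (H + rotation) mod 360
New hue = (123 + 30) mod 360
= 153 mod 360
= 153°


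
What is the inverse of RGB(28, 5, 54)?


Invert: (255-R, 255-G, 255-B)
R: 255-28 = 227
G: 255-5 = 250
B: 255-54 = 201
= RGB(227, 250, 201)


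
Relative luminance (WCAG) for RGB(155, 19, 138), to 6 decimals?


Linearize each channel (sRGB transfer function): c = v/255; c_lin = c/12.92 if c ≤ 0.04045, else ((c+0.055)/1.055)^2.4
  R: 155/255 ≈ 0.607843 > 0.04045 → ((0.607843+0.055)/1.055)^2.4 ≈ 0.327778
  G: 19/255 ≈ 0.074510 > 0.04045 → ((0.074510+0.055)/1.055)^2.4 ≈ 0.006512
  B: 138/255 ≈ 0.541176 > 0.04045 → ((0.541176+0.055)/1.055)^2.4 ≈ 0.254152
R_lin = 0.327778, G_lin = 0.006512, B_lin = 0.254152
L = 0.2126×R + 0.7152×G + 0.0722×B
L = 0.2126×0.327778 + 0.7152×0.006512 + 0.0722×0.254152
L ≈ 0.092693


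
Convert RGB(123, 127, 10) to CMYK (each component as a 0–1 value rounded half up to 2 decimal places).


R'=123/255≈0.4824, G'=127/255≈0.4980, B'=10/255≈0.0392
K = 1 - max(R',G',B') = 1 - 127/255 = 128/255 = 0.50196… → 0.50
(1-R'-K)/(1-K) simplifies to (max-R)/max with max = 127:
C = (127-123)/127 = 4/127 = 0.03149… → 0.03
M = (127-127)/127 = 0/127 = 0 → 0.00
Y = (127-10)/127 = 117/127 = 0.92125… → 0.92
= CMYK(0.03, 0.00, 0.92, 0.50)


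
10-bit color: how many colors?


Colors = 2^bits = 2^10
= 1,024 colors


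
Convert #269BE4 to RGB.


26 → 38 (R)
9B → 155 (G)
E4 → 228 (B)
= RGB(38, 155, 228)


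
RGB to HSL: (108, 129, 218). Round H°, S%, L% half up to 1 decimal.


Normalize: R'=108/255≈0.4235, G'=129/255≈0.5059, B'=218/255≈0.8549
Max=218/255, Min=108/255, Δ=Max-Min=110/255
L = (Max+Min)/2 = (218+108)/510 = 326/510 = 0.63921… → L = 63.9%
L > 0.5 → S = Δ/(2-Max-Min) = 110/(510-218-108) = 110/184 = 0.59782… → S = 59.8%
(the 1/255 factors cancel in S and H, so raw channel differences can be used)
Max is B' → H = 60 × ((R-G)/Δ + 4) = 60 × ((108-129)/110 + 4)
  -21/110 + 4 = -0.1909… + 4 = 3.8090…
  H = 60 × 3.8090… = 228.545…° → H = 228.5°
= HSL(228.5°, 59.8%, 63.9%)


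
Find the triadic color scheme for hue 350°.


Triadic: equally spaced at 120° intervals
H1 = 350°
H2 = (350 + 120) mod 360 = 110°
H3 = (350 + 240) mod 360 = 230°
Triadic = 350°, 110°, 230°


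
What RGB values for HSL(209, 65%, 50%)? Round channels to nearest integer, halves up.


H=209°, S=0.65, L=0.50
C = (1-|2L-1|)×S = (1-|0.00|)×0.65 = 0.65
H' = H/60 = 209/60 ≈ 3.4833; X = C×(1-|H' mod 2 - 1|) ≈ 0.3358
m = L - C/2 = 0.50 - 0.325 = 0.175
Sector ⌊H'⌋ = 3 → (R',G',B') = (0.0, ≈0.3358, 0.65)
RGB = ((R'+m)×255, (G'+m)×255, (B'+m)×255) = (44.625, 130.2625, 210.375)
Round half up → RGB(45, 130, 210)


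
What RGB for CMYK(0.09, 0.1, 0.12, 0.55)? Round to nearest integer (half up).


R = 255 × (1-C) × (1-K) = 255 × 0.91 × 0.45 = 104.4225 → 104
G = 255 × (1-M) × (1-K) = 255 × 0.90 × 0.45 = 103.275 → 103
B = 255 × (1-Y) × (1-K) = 255 × 0.88 × 0.45 = 100.98 → 101
= RGB(104, 103, 101)


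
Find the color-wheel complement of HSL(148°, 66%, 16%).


Complement = opposite side of color wheel = hue + 180°
H' = (148 + 180) mod 360 = 328°
S and L unchanged.
= HSL(328°, 66%, 16%)


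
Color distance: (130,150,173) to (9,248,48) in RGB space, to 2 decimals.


d = √[(R₁-R₂)² + (G₁-G₂)² + (B₁-B₂)²]
d = √[(130-9)² + (150-248)² + (173-48)²]
d = √[14641 + 9604 + 15625]
d = √39870
d ≈ 199.67


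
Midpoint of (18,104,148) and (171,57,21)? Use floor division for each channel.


Midpoint: each channel = ⌊(C₁+C₂)/2⌋
R: ⌊(18+171)/2⌋ = 94
G: ⌊(104+57)/2⌋ = 80
B: ⌊(148+21)/2⌋ = 84
= RGB(94, 80, 84)


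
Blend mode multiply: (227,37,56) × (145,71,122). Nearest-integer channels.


Multiply: C = A×B/255, rounded to nearest integer
R: 227×145/255 = 32915/255 ≈ 129.078 → 129
G: 37×71/255 = 2627/255 ≈ 10.302 → 10
B: 56×122/255 = 6832/255 ≈ 26.792 → 27
= RGB(129, 10, 27)


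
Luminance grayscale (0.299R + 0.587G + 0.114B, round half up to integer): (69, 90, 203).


Gray = 0.299×R + 0.587×G + 0.114×B
Gray = 0.299×69 + 0.587×90 + 0.114×203
Gray = 20.631 + 52.830 + 23.142
Gray = 96.603 → round half up → 97
Gray = 97


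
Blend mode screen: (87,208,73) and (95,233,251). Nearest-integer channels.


Screen: C = 255 - (255-A)×(255-B)/255, rounded to nearest integer
R: 255 - (255-87)×(255-95)/255 = 255 - 26880/255 ≈ 255 - 105.412 = 149.588 → 150
G: 255 - (255-208)×(255-233)/255 = 255 - 1034/255 ≈ 255 - 4.055 = 250.945 → 251
B: 255 - (255-73)×(255-251)/255 = 255 - 728/255 ≈ 255 - 2.855 = 252.145 → 252
= RGB(150, 251, 252)


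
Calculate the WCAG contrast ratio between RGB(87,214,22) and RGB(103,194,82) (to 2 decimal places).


Linearize each sRGB channel c=v/255: c/12.92 if c ≤ 0.04045 else ((c+0.055)/1.055)^2.4
L = 0.2126×R_lin + 0.7152×G_lin + 0.0722×B_lin
Color 1 (87,214,22):
  R=87: 87/255≈0.3412 > 0.04045 → ((0.3412+0.055)/1.055)^2.4 ≈ 0.09531
  G=214: 214/255≈0.8392 > 0.04045 → ((0.8392+0.055)/1.055)^2.4 ≈ 0.67244
  B=22: 22/255≈0.0863 > 0.04045 → ((0.0863+0.055)/1.055)^2.4 ≈ 0.00802
  L1 = 0.2126×0.09531 + 0.7152×0.67244 + 0.0722×0.00802 ≈ 0.50177
Color 2 (103,194,82):
  R=103: 103/255≈0.4039 > 0.04045 → ((0.4039+0.055)/1.055)^2.4 ≈ 0.13563
  G=194: 194/255≈0.7608 > 0.04045 → ((0.7608+0.055)/1.055)^2.4 ≈ 0.53948
  B=82: 82/255≈0.3216 > 0.04045 → ((0.3216+0.055)/1.055)^2.4 ≈ 0.08438
  L2 = 0.2126×0.13563 + 0.7152×0.53948 + 0.0722×0.08438 ≈ 0.42076
Lighter = 0.50177, Darker = 0.42076
Ratio = (L_lighter + 0.05) / (L_darker + 0.05)
Ratio = (0.50177 + 0.05) / (0.42076 + 0.05) = 0.55177 / 0.47076 ≈ 1.1721
Ratio ≈ 1.17:1


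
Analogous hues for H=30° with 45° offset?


Base hue: 30°
Left analog: (30 - 45) mod 360 = 345°
Right analog: (30 + 45) mod 360 = 75°
Analogous hues = 345° and 75°


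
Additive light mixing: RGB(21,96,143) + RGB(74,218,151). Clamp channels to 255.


Additive: each channel = min(255, C₁+C₂)
R: 21+74 = 95 → 95
G: 96+218 = 314 → 255
B: 143+151 = 294 → 255
= RGB(95, 255, 255)


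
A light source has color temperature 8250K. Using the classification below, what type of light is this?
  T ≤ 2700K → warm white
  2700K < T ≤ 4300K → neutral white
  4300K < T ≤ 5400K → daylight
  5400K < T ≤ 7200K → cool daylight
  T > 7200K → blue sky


Temperature: 8250K
8250K > 7200K → blue sky
Classification: blue sky


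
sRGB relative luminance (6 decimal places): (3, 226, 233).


Linearize each channel (sRGB transfer function): c = v/255; c_lin = c/12.92 if c ≤ 0.04045, else ((c+0.055)/1.055)^2.4
  R: 3/255 ≈ 0.011765 ≤ 0.04045 → 0.011765/12.92 ≈ 0.000911
  G: 226/255 ≈ 0.886275 > 0.04045 → ((0.886275+0.055)/1.055)^2.4 ≈ 0.760525
  B: 233/255 ≈ 0.913725 > 0.04045 → ((0.913725+0.055)/1.055)^2.4 ≈ 0.814847
R_lin = 0.000911, G_lin = 0.760525, B_lin = 0.814847
L = 0.2126×R + 0.7152×G + 0.0722×B
L = 0.2126×0.000911 + 0.7152×0.760525 + 0.0722×0.814847
L ≈ 0.602953


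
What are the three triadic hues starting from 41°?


Triadic: equally spaced at 120° intervals
H1 = 41°
H2 = (41 + 120) mod 360 = 161°
H3 = (41 + 240) mod 360 = 281°
Triadic = 41°, 161°, 281°


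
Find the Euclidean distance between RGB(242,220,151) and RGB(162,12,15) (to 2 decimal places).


d = √[(R₁-R₂)² + (G₁-G₂)² + (B₁-B₂)²]
d = √[(242-162)² + (220-12)² + (151-15)²]
d = √[6400 + 43264 + 18496]
d = √68160
d ≈ 261.07


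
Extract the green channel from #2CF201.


Color: #2CF201
R = 2C = 44
G = F2 = 242
B = 01 = 1
Green = 242


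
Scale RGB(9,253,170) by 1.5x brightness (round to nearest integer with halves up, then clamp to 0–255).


Multiply each channel by 1.5, round half up, clamp to [0, 255]
R: 9×1.5 = 13.5 → round → 14
G: 253×1.5 = 379.5 → round → 380 → clamp → 255
B: 170×1.5 = 255
= RGB(14, 255, 255)


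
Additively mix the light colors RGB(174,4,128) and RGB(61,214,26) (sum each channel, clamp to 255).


Additive: each channel = min(255, C₁+C₂)
R: 174+61 = 235 → 235
G: 4+214 = 218 → 218
B: 128+26 = 154 → 154
= RGB(235, 218, 154)


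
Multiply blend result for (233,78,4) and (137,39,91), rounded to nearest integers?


Multiply: C = A×B/255, rounded to nearest integer
R: 233×137/255 = 31921/255 ≈ 125.180 → 125
G: 78×39/255 = 3042/255 ≈ 11.929 → 12
B: 4×91/255 = 364/255 ≈ 1.427 → 1
= RGB(125, 12, 1)


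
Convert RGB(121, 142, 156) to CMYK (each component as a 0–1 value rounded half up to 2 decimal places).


R'=121/255≈0.4745, G'=142/255≈0.5569, B'=156/255≈0.6118
K = 1 - max(R',G',B') = 1 - 156/255 = 99/255 = 0.38823… → 0.39
(1-R'-K)/(1-K) simplifies to (max-R)/max with max = 156:
C = (156-121)/156 = 35/156 = 0.22435… → 0.22
M = (156-142)/156 = 14/156 = 0.08974… → 0.09
Y = (156-156)/156 = 0/156 = 0 → 0.00
= CMYK(0.22, 0.09, 0.00, 0.39)


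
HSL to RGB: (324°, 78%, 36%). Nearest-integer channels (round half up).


H=324°, S=0.78, L=0.36
C = (1-|2L-1|)×S = (1-|-0.28|)×0.78 = 0.5616
H' = H/60 = 324/60 ≈ 5.4000; X = C×(1-|H' mod 2 - 1|) = 0.33696
m = L - C/2 = 0.36 - 0.2808 = 0.0792
Sector ⌊H'⌋ = 5 → (R',G',B') = (0.5616, 0.0, 0.33696)
RGB = ((R'+m)×255, (G'+m)×255, (B'+m)×255) = (163.404, 20.196, 106.1208)
Round half up → RGB(163, 20, 106)


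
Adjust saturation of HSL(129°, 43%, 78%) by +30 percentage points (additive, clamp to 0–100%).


Original S = 43%
Adjustment = +30 percentage points
New S = 43 + (30) = 73
Clamp to [0, 100] → 73
= HSL(129°, 73%, 78%)


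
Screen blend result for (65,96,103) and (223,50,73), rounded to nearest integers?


Screen: C = 255 - (255-A)×(255-B)/255, rounded to nearest integer
R: 255 - (255-65)×(255-223)/255 = 255 - 6080/255 ≈ 255 - 23.843 = 231.157 → 231
G: 255 - (255-96)×(255-50)/255 = 255 - 32595/255 ≈ 255 - 127.824 = 127.176 → 127
B: 255 - (255-103)×(255-73)/255 = 255 - 27664/255 ≈ 255 - 108.486 = 146.514 → 147
= RGB(231, 127, 147)


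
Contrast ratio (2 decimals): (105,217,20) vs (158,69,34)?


Linearize each sRGB channel c=v/255: c/12.92 if c ≤ 0.04045 else ((c+0.055)/1.055)^2.4
L = 0.2126×R_lin + 0.7152×G_lin + 0.0722×B_lin
Color 1 (105,217,20):
  R=105: 105/255≈0.4118 > 0.04045 → ((0.4118+0.055)/1.055)^2.4 ≈ 0.14126
  G=217: 217/255≈0.8510 > 0.04045 → ((0.8510+0.055)/1.055)^2.4 ≈ 0.69387
  B=20: 20/255≈0.0784 > 0.04045 → ((0.0784+0.055)/1.055)^2.4 ≈ 0.00700
  L1 = 0.2126×0.14126 + 0.7152×0.69387 + 0.0722×0.00700 ≈ 0.52679
Color 2 (158,69,34):
  R=158: 158/255≈0.6196 > 0.04045 → ((0.6196+0.055)/1.055)^2.4 ≈ 0.34191
  G=69: 69/255≈0.2706 > 0.04045 → ((0.2706+0.055)/1.055)^2.4 ≈ 0.05951
  B=34: 34/255≈0.1333 > 0.04045 → ((0.1333+0.055)/1.055)^2.4 ≈ 0.01600
  L2 = 0.2126×0.34191 + 0.7152×0.05951 + 0.0722×0.01600 ≈ 0.11641
Lighter = 0.52679, Darker = 0.11641
Ratio = (L_lighter + 0.05) / (L_darker + 0.05)
Ratio = (0.52679 + 0.05) / (0.11641 + 0.05) = 0.57679 / 0.16641 ≈ 3.4661
Ratio ≈ 3.47:1


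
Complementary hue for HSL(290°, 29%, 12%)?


Complement = opposite side of color wheel = hue + 180°
H' = (290 + 180) mod 360 = 110°
S and L unchanged.
= HSL(110°, 29%, 12%)


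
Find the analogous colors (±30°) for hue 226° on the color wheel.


Base hue: 226°
Left analog: (226 - 30) mod 360 = 196°
Right analog: (226 + 30) mod 360 = 256°
Analogous hues = 196° and 256°


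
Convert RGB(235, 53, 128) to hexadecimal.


R = 235 → EB (hex)
G = 53 → 35 (hex)
B = 128 → 80 (hex)
Hex = #EB3580


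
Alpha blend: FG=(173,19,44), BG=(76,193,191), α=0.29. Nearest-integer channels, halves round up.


C = α×F + (1-α)×B, with 1-α = 0.71
R: 0.29×173 + 0.71×76 = 50.17 + 53.96 = 104.13 → 104
G: 0.29×19 + 0.71×193 = 5.51 + 137.03 = 142.54 → 143
B: 0.29×44 + 0.71×191 = 12.76 + 135.61 = 148.37 → 148
= RGB(104, 143, 148)


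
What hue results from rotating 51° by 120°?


New hue = (H + rotation) mod 360
New hue = (51 + 120) mod 360
= 171 mod 360
= 171°


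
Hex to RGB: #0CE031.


0C → 12 (R)
E0 → 224 (G)
31 → 49 (B)
= RGB(12, 224, 49)


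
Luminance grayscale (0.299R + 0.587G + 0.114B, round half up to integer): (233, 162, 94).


Gray = 0.299×R + 0.587×G + 0.114×B
Gray = 0.299×233 + 0.587×162 + 0.114×94
Gray = 69.667 + 95.094 + 10.716
Gray = 175.477 → round half up → 175
Gray = 175


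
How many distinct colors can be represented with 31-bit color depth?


Colors = 2^bits = 2^31
= 2,147,483,648 colors


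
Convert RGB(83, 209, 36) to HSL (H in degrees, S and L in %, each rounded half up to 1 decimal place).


Normalize: R'=83/255≈0.3255, G'=209/255≈0.8196, B'=36/255≈0.1412
Max=209/255, Min=36/255, Δ=Max-Min=173/255
L = (Max+Min)/2 = (209+36)/510 = 245/510 = 0.48039… → L = 48.0%
L ≤ 0.5 → S = Δ/(Max+Min) = 173/(209+36) = 173/245 = 0.70612… → S = 70.6%
(the 1/255 factors cancel in S and H, so raw channel differences can be used)
Max is G' → H = 60 × ((B-R)/Δ + 2) = 60 × ((36-83)/173 + 2)
  -47/173 + 2 = -0.2716… + 2 = 1.7283…
  H = 60 × 1.7283… = 103.699…° → H = 103.7°
= HSL(103.7°, 70.6%, 48.0%)


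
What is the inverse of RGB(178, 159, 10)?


Invert: (255-R, 255-G, 255-B)
R: 255-178 = 77
G: 255-159 = 96
B: 255-10 = 245
= RGB(77, 96, 245)


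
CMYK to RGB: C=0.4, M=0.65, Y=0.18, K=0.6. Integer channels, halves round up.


R = 255 × (1-C) × (1-K) = 255 × 0.60 × 0.40 = 61.2 → 61
G = 255 × (1-M) × (1-K) = 255 × 0.35 × 0.40 = 35.7 → 36
B = 255 × (1-Y) × (1-K) = 255 × 0.82 × 0.40 = 83.64 → 84
= RGB(61, 36, 84)


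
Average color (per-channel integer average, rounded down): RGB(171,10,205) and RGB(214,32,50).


Midpoint: each channel = ⌊(C₁+C₂)/2⌋
R: ⌊(171+214)/2⌋ = 192
G: ⌊(10+32)/2⌋ = 21
B: ⌊(205+50)/2⌋ = 127
= RGB(192, 21, 127)


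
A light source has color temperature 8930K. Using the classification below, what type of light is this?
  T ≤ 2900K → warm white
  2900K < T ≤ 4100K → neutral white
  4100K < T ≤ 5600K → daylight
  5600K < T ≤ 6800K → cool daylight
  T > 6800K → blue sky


Temperature: 8930K
8930K > 6800K → blue sky
Classification: blue sky


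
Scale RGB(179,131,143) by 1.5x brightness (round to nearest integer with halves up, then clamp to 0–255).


Multiply each channel by 1.5, round half up, clamp to [0, 255]
R: 179×1.5 = 268.5 → round → 269 → clamp → 255
G: 131×1.5 = 196.5 → round → 197
B: 143×1.5 = 214.5 → round → 215
= RGB(255, 197, 215)


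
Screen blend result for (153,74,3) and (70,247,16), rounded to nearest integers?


Screen: C = 255 - (255-A)×(255-B)/255, rounded to nearest integer
R: 255 - (255-153)×(255-70)/255 = 255 - 18870/255 ≈ 255 - 74.000 = 181.000 → 181
G: 255 - (255-74)×(255-247)/255 = 255 - 1448/255 ≈ 255 - 5.678 = 249.322 → 249
B: 255 - (255-3)×(255-16)/255 = 255 - 60228/255 ≈ 255 - 236.188 = 18.812 → 19
= RGB(181, 249, 19)


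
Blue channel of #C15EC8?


Color: #C15EC8
R = C1 = 193
G = 5E = 94
B = C8 = 200
Blue = 200


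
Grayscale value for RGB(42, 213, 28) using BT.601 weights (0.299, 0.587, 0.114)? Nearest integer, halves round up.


Gray = 0.299×R + 0.587×G + 0.114×B
Gray = 0.299×42 + 0.587×213 + 0.114×28
Gray = 12.558 + 125.031 + 3.192
Gray = 140.781 → round half up → 141
Gray = 141


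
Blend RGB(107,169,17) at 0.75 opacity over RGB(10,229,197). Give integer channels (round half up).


C = α×F + (1-α)×B, with 1-α = 0.25
R: 0.75×107 + 0.25×10 = 80.25 + 2.50 = 82.75 → 83
G: 0.75×169 + 0.25×229 = 126.75 + 57.25 = 184.00 → 184
B: 0.75×17 + 0.25×197 = 12.75 + 49.25 = 62.00 → 62
= RGB(83, 184, 62)


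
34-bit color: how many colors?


Colors = 2^bits = 2^34
= 17,179,869,184 colors


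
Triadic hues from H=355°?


Triadic: equally spaced at 120° intervals
H1 = 355°
H2 = (355 + 120) mod 360 = 115°
H3 = (355 + 240) mod 360 = 235°
Triadic = 355°, 115°, 235°


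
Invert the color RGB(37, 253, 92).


Invert: (255-R, 255-G, 255-B)
R: 255-37 = 218
G: 255-253 = 2
B: 255-92 = 163
= RGB(218, 2, 163)


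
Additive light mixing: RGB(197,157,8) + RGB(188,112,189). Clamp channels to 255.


Additive: each channel = min(255, C₁+C₂)
R: 197+188 = 385 → 255
G: 157+112 = 269 → 255
B: 8+189 = 197 → 197
= RGB(255, 255, 197)


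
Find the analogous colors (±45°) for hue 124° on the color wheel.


Base hue: 124°
Left analog: (124 - 45) mod 360 = 79°
Right analog: (124 + 45) mod 360 = 169°
Analogous hues = 79° and 169°


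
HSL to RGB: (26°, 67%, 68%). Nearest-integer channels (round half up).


H=26°, S=0.67, L=0.68
C = (1-|2L-1|)×S = (1-|0.36|)×0.67 = 0.4288
H' = H/60 = 26/60 ≈ 0.4333; X = C×(1-|H' mod 2 - 1|) ≈ 0.1858
m = L - C/2 = 0.68 - 0.2144 = 0.4656
Sector ⌊H'⌋ = 0 → (R',G',B') = (0.4288, ≈0.1858, 0.0)
RGB = ((R'+m)×255, (G'+m)×255, (B'+m)×255) = (228.072, 166.1104, 118.728)
Round half up → RGB(228, 166, 119)


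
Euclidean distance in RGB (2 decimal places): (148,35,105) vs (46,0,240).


d = √[(R₁-R₂)² + (G₁-G₂)² + (B₁-B₂)²]
d = √[(148-46)² + (35-0)² + (105-240)²]
d = √[10404 + 1225 + 18225]
d = √29854
d ≈ 172.78


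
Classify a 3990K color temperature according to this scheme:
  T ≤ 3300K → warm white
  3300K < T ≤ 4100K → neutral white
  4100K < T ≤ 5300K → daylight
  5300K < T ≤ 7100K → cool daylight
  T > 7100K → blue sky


Temperature: 3990K
3300K < 3990K ≤ 4100K → neutral white
Classification: neutral white


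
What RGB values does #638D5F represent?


63 → 99 (R)
8D → 141 (G)
5F → 95 (B)
= RGB(99, 141, 95)


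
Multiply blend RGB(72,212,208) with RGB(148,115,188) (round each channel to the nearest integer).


Multiply: C = A×B/255, rounded to nearest integer
R: 72×148/255 = 10656/255 ≈ 41.788 → 42
G: 212×115/255 = 24380/255 ≈ 95.608 → 96
B: 208×188/255 = 39104/255 ≈ 153.349 → 153
= RGB(42, 96, 153)


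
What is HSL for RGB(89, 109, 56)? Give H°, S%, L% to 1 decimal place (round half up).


Normalize: R'=89/255≈0.3490, G'=109/255≈0.4275, B'=56/255≈0.2196
Max=109/255, Min=56/255, Δ=Max-Min=53/255
L = (Max+Min)/2 = (109+56)/510 = 165/510 = 0.32352… → L = 32.4%
L ≤ 0.5 → S = Δ/(Max+Min) = 53/(109+56) = 53/165 = 0.32121… → S = 32.1%
(the 1/255 factors cancel in S and H, so raw channel differences can be used)
Max is G' → H = 60 × ((B-R)/Δ + 2) = 60 × ((56-89)/53 + 2)
  -33/53 + 2 = -0.6226… + 2 = 1.3773…
  H = 60 × 1.3773… = 82.641…° → H = 82.6°
= HSL(82.6°, 32.1%, 32.4%)


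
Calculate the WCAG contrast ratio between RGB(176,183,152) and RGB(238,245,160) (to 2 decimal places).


Linearize each sRGB channel c=v/255: c/12.92 if c ≤ 0.04045 else ((c+0.055)/1.055)^2.4
L = 0.2126×R_lin + 0.7152×G_lin + 0.0722×B_lin
Color 1 (176,183,152):
  R=176: 176/255≈0.6902 > 0.04045 → ((0.6902+0.055)/1.055)^2.4 ≈ 0.43415
  G=183: 183/255≈0.7176 > 0.04045 → ((0.7176+0.055)/1.055)^2.4 ≈ 0.47353
  B=152: 152/255≈0.5961 > 0.04045 → ((0.5961+0.055)/1.055)^2.4 ≈ 0.31399
  L1 = 0.2126×0.43415 + 0.7152×0.47353 + 0.0722×0.31399 ≈ 0.45364
Color 2 (238,245,160):
  R=238: 238/255≈0.9333 > 0.04045 → ((0.9333+0.055)/1.055)^2.4 ≈ 0.85499
  G=245: 245/255≈0.9608 > 0.04045 → ((0.9608+0.055)/1.055)^2.4 ≈ 0.91310
  B=160: 160/255≈0.6275 > 0.04045 → ((0.6275+0.055)/1.055)^2.4 ≈ 0.35153
  L2 = 0.2126×0.85499 + 0.7152×0.91310 + 0.0722×0.35153 ≈ 0.86020
Lighter = 0.86020, Darker = 0.45364
Ratio = (L_lighter + 0.05) / (L_darker + 0.05)
Ratio = (0.86020 + 0.05) / (0.45364 + 0.05) = 0.91020 / 0.50364 ≈ 1.8072
Ratio ≈ 1.81:1


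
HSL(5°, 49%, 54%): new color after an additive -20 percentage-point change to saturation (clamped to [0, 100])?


Original S = 49%
Adjustment = -20 percentage points
New S = 49 + (-20) = 29
Clamp to [0, 100] → 29
= HSL(5°, 29%, 54%)


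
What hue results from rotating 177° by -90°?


New hue = (H + rotation) mod 360
New hue = (177 -90) mod 360
= 87 mod 360
= 87°


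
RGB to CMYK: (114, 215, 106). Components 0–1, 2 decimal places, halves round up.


R'=114/255≈0.4471, G'=215/255≈0.8431, B'=106/255≈0.4157
K = 1 - max(R',G',B') = 1 - 215/255 = 40/255 = 0.15686… → 0.16
(1-R'-K)/(1-K) simplifies to (max-R)/max with max = 215:
C = (215-114)/215 = 101/215 = 0.46976… → 0.47
M = (215-215)/215 = 0/215 = 0 → 0.00
Y = (215-106)/215 = 109/215 = 0.50697… → 0.51
= CMYK(0.47, 0.00, 0.51, 0.16)


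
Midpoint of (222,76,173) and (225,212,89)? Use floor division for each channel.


Midpoint: each channel = ⌊(C₁+C₂)/2⌋
R: ⌊(222+225)/2⌋ = 223
G: ⌊(76+212)/2⌋ = 144
B: ⌊(173+89)/2⌋ = 131
= RGB(223, 144, 131)


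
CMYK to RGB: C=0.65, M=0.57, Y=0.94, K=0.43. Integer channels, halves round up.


R = 255 × (1-C) × (1-K) = 255 × 0.35 × 0.57 = 50.8725 → 51
G = 255 × (1-M) × (1-K) = 255 × 0.43 × 0.57 = 62.5005 → 63
B = 255 × (1-Y) × (1-K) = 255 × 0.06 × 0.57 = 8.721 → 9
= RGB(51, 63, 9)


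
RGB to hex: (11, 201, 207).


R = 11 → 0B (hex)
G = 201 → C9 (hex)
B = 207 → CF (hex)
Hex = #0BC9CF


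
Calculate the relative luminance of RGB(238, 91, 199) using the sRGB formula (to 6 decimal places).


Linearize each channel (sRGB transfer function): c = v/255; c_lin = c/12.92 if c ≤ 0.04045, else ((c+0.055)/1.055)^2.4
  R: 238/255 ≈ 0.933333 > 0.04045 → ((0.933333+0.055)/1.055)^2.4 ≈ 0.854993
  G: 91/255 ≈ 0.356863 > 0.04045 → ((0.356863+0.055)/1.055)^2.4 ≈ 0.104616
  B: 199/255 ≈ 0.780392 > 0.04045 → ((0.780392+0.055)/1.055)^2.4 ≈ 0.571125
R_lin = 0.854993, G_lin = 0.104616, B_lin = 0.571125
L = 0.2126×R + 0.7152×G + 0.0722×B
L = 0.2126×0.854993 + 0.7152×0.104616 + 0.0722×0.571125
L ≈ 0.297828


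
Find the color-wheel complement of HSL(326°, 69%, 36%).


Complement = opposite side of color wheel = hue + 180°
H' = (326 + 180) mod 360 = 146°
S and L unchanged.
= HSL(146°, 69%, 36%)


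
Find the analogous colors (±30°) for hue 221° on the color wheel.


Base hue: 221°
Left analog: (221 - 30) mod 360 = 191°
Right analog: (221 + 30) mod 360 = 251°
Analogous hues = 191° and 251°


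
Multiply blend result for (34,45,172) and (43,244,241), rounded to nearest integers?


Multiply: C = A×B/255, rounded to nearest integer
R: 34×43/255 = 1462/255 ≈ 5.733 → 6
G: 45×244/255 = 10980/255 ≈ 43.059 → 43
B: 172×241/255 = 41452/255 ≈ 162.557 → 163
= RGB(6, 43, 163)


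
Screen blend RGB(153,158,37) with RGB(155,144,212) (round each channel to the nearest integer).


Screen: C = 255 - (255-A)×(255-B)/255, rounded to nearest integer
R: 255 - (255-153)×(255-155)/255 = 255 - 10200/255 ≈ 255 - 40.000 = 215.000 → 215
G: 255 - (255-158)×(255-144)/255 = 255 - 10767/255 ≈ 255 - 42.224 = 212.776 → 213
B: 255 - (255-37)×(255-212)/255 = 255 - 9374/255 ≈ 255 - 36.761 = 218.239 → 218
= RGB(215, 213, 218)


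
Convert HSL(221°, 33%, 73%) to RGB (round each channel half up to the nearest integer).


H=221°, S=0.33, L=0.73
C = (1-|2L-1|)×S = (1-|0.46|)×0.33 = 0.1782
H' = H/60 = 221/60 ≈ 3.6833; X = C×(1-|H' mod 2 - 1|) = 0.05643
m = L - C/2 = 0.73 - 0.0891 = 0.6409
Sector ⌊H'⌋ = 3 → (R',G',B') = (0.0, 0.05643, 0.1782)
RGB = ((R'+m)×255, (G'+m)×255, (B'+m)×255) = (163.4295, 177.81915, 208.8705)
Round half up → RGB(163, 178, 209)


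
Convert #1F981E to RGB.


1F → 31 (R)
98 → 152 (G)
1E → 30 (B)
= RGB(31, 152, 30)


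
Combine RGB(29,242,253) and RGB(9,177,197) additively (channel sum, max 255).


Additive: each channel = min(255, C₁+C₂)
R: 29+9 = 38 → 38
G: 242+177 = 419 → 255
B: 253+197 = 450 → 255
= RGB(38, 255, 255)


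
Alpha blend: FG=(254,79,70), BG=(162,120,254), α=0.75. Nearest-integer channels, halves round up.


C = α×F + (1-α)×B, with 1-α = 0.25
R: 0.75×254 + 0.25×162 = 190.50 + 40.50 = 231.00 → 231
G: 0.75×79 + 0.25×120 = 59.25 + 30.00 = 89.25 → 89
B: 0.75×70 + 0.25×254 = 52.50 + 63.50 = 116.00 → 116
= RGB(231, 89, 116)


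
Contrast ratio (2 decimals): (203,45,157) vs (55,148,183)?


Linearize each sRGB channel c=v/255: c/12.92 if c ≤ 0.04045 else ((c+0.055)/1.055)^2.4
L = 0.2126×R_lin + 0.7152×G_lin + 0.0722×B_lin
Color 1 (203,45,157):
  R=203: 203/255≈0.7961 > 0.04045 → ((0.7961+0.055)/1.055)^2.4 ≈ 0.59720
  G=45: 45/255≈0.1765 > 0.04045 → ((0.1765+0.055)/1.055)^2.4 ≈ 0.02624
  B=157: 157/255≈0.6157 > 0.04045 → ((0.6157+0.055)/1.055)^2.4 ≈ 0.33716
  L1 = 0.2126×0.59720 + 0.7152×0.02624 + 0.0722×0.33716 ≈ 0.17008
Color 2 (55,148,183):
  R=55: 55/255≈0.2157 > 0.04045 → ((0.2157+0.055)/1.055)^2.4 ≈ 0.03820
  G=148: 148/255≈0.5804 > 0.04045 → ((0.5804+0.055)/1.055)^2.4 ≈ 0.29614
  B=183: 183/255≈0.7176 > 0.04045 → ((0.7176+0.055)/1.055)^2.4 ≈ 0.47353
  L2 = 0.2126×0.03820 + 0.7152×0.29614 + 0.0722×0.47353 ≈ 0.25411
Lighter = 0.25411, Darker = 0.17008
Ratio = (L_lighter + 0.05) / (L_darker + 0.05)
Ratio = (0.25411 + 0.05) / (0.17008 + 0.05) = 0.30411 / 0.22008 ≈ 1.3818
Ratio ≈ 1.38:1


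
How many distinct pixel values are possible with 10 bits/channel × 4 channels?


Total bits = 10 bits/channel × 4 channels = 40 bits
Distinct pixel values = 2^40
= 1,099,511,627,776 pixel values


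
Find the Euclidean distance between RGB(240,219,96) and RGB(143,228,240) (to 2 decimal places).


d = √[(R₁-R₂)² + (G₁-G₂)² + (B₁-B₂)²]
d = √[(240-143)² + (219-228)² + (96-240)²]
d = √[9409 + 81 + 20736]
d = √30226
d ≈ 173.86


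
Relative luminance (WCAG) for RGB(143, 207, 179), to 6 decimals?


Linearize each channel (sRGB transfer function): c = v/255; c_lin = c/12.92 if c ≤ 0.04045, else ((c+0.055)/1.055)^2.4
  R: 143/255 ≈ 0.560784 > 0.04045 → ((0.560784+0.055)/1.055)^2.4 ≈ 0.274677
  G: 207/255 ≈ 0.811765 > 0.04045 → ((0.811765+0.055)/1.055)^2.4 ≈ 0.623960
  B: 179/255 ≈ 0.701961 > 0.04045 → ((0.701961+0.055)/1.055)^2.4 ≈ 0.450786
R_lin = 0.274677, G_lin = 0.623960, B_lin = 0.450786
L = 0.2126×R + 0.7152×G + 0.0722×B
L = 0.2126×0.274677 + 0.7152×0.623960 + 0.0722×0.450786
L ≈ 0.537200


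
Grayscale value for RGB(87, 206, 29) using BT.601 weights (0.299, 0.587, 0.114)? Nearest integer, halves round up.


Gray = 0.299×R + 0.587×G + 0.114×B
Gray = 0.299×87 + 0.587×206 + 0.114×29
Gray = 26.013 + 120.922 + 3.306
Gray = 150.241 → round half up → 150
Gray = 150


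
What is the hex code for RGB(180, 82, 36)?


R = 180 → B4 (hex)
G = 82 → 52 (hex)
B = 36 → 24 (hex)
Hex = #B45224


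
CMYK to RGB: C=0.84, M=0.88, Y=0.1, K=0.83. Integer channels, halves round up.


R = 255 × (1-C) × (1-K) = 255 × 0.16 × 0.17 = 6.936 → 7
G = 255 × (1-M) × (1-K) = 255 × 0.12 × 0.17 = 5.202 → 5
B = 255 × (1-Y) × (1-K) = 255 × 0.90 × 0.17 = 39.015 → 39
= RGB(7, 5, 39)


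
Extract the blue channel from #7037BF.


Color: #7037BF
R = 70 = 112
G = 37 = 55
B = BF = 191
Blue = 191


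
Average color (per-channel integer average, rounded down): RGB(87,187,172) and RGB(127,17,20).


Midpoint: each channel = ⌊(C₁+C₂)/2⌋
R: ⌊(87+127)/2⌋ = 107
G: ⌊(187+17)/2⌋ = 102
B: ⌊(172+20)/2⌋ = 96
= RGB(107, 102, 96)


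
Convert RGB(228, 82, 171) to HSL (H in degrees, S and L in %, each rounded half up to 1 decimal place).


Normalize: R'=228/255≈0.8941, G'=82/255≈0.3216, B'=171/255≈0.6706
Max=228/255, Min=82/255, Δ=Max-Min=146/255
L = (Max+Min)/2 = (228+82)/510 = 310/510 = 0.60784… → L = 60.8%
L > 0.5 → S = Δ/(2-Max-Min) = 146/(510-228-82) = 146/200 = 0.73 → S = 73.0%
(the 1/255 factors cancel in S and H, so raw channel differences can be used)
Max is R' → H = 60 × (((G-B)/Δ) mod 6) = 60 × (((82-171)/146) mod 6)
  (-89)/146 = -0.6095…; negative, so add 6 → 5.3904…
  H = 60 × 5.3904… = 323.424…° → H = 323.4°
= HSL(323.4°, 73.0%, 60.8%)


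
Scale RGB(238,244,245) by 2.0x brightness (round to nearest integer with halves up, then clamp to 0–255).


Multiply each channel by 2.0, round half up, clamp to [0, 255]
R: 238×2.0 = 476 → clamp → 255
G: 244×2.0 = 488 → clamp → 255
B: 245×2.0 = 490 → clamp → 255
= RGB(255, 255, 255)


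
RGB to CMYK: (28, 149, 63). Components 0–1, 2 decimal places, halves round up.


R'=28/255≈0.1098, G'=149/255≈0.5843, B'=63/255≈0.2471
K = 1 - max(R',G',B') = 1 - 149/255 = 106/255 = 0.41568… → 0.42
(1-R'-K)/(1-K) simplifies to (max-R)/max with max = 149:
C = (149-28)/149 = 121/149 = 0.81208… → 0.81
M = (149-149)/149 = 0/149 = 0 → 0.00
Y = (149-63)/149 = 86/149 = 0.57718… → 0.58
= CMYK(0.81, 0.00, 0.58, 0.42)


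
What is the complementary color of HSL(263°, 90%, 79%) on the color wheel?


Complement = opposite side of color wheel = hue + 180°
H' = (263 + 180) mod 360 = 83°
S and L unchanged.
= HSL(83°, 90%, 79%)


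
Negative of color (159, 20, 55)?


Invert: (255-R, 255-G, 255-B)
R: 255-159 = 96
G: 255-20 = 235
B: 255-55 = 200
= RGB(96, 235, 200)


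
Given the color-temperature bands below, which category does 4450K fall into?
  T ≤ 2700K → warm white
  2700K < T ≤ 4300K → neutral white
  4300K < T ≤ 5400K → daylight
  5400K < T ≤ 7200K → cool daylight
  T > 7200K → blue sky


Temperature: 4450K
4300K < 4450K ≤ 5400K → daylight
Classification: daylight


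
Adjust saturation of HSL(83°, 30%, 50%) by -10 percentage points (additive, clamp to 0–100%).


Original S = 30%
Adjustment = -10 percentage points
New S = 30 + (-10) = 20
Clamp to [0, 100] → 20
= HSL(83°, 20%, 50%)
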